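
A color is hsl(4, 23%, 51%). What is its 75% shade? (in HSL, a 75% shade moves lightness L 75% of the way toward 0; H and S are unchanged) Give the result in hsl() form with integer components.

L moves 75% from 51 toward 0: 51 − 38.25 = 12.75 → 13.
H and S are unchanged.

hsl(4, 23%, 13%)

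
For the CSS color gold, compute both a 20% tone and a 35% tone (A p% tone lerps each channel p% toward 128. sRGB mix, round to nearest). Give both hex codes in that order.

CSS gold is rgb(255, 215, 0).
20% tone:
  R: 255 + 0.2×(128−255) = 255 − 25.4 = 229.6 → 230
  G: 215 + 0.2×(128−215) = 215 − 17.4 = 197.6 → 198
  B: 0 + 0.2×(128−0) = 0 + 25.6 = 25.6 → 26
  → #E6C61A
35% tone:
  R: 255 + 0.35×(128−255) = 255 − 44.45 = 210.55 → 211
  G: 215 − 30.45 = 184.55 → 185
  B: 0 + 0.35×(128−0) = 0 + 44.8 = 44.8 → 45
  → #D3B92D

#E6C61A, #D3B92D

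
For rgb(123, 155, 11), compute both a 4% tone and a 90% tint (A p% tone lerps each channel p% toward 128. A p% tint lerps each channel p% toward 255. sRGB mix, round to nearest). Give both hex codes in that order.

#7b9a10, #f2f5e7

4% tone:
  R: 123 + 0.2 = 123.2 → 123
  G: 155 + 0.04×(128−155) = 155 − 1.08 = 153.92 → 154
  B: 11 + 4.68 = 15.68 → 16
  → #7b9a10
90% tint:
  R: 123 + 0.9×(255−123) = 123 + 118.8 = 241.8 → 242
  G: 155 + 0.9×(255−155) = 155 + 90 = 245 → 245
  B: 11 + 0.9×(255−11) = 11 + 219.6 = 230.6 → 231
  → #f2f5e7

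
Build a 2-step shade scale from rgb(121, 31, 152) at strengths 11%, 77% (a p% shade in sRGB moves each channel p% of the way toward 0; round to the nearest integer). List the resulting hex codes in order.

11%: (121 − 13.31 = 107.69→108, 31 − 3.41 = 27.59→28, 152 − 16.72 = 135.28→135) → #6c1c87
77%: (121 − 93.17 = 27.83→28, 31 − 23.87 = 7.13→7, 152 − 117.04 = 34.96→35) → #1c0723

#6c1c87, #1c0723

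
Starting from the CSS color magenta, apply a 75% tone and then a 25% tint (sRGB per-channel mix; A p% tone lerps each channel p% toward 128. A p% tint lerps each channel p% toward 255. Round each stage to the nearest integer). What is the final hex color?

#b888b8

CSS magenta is rgb(255, 0, 255).
Lerp each channel 75% toward 128:
  R: 255 + 0.75×(128−255) = 255 − 95.25 = 159.75 → 160
  G: 0 + 96 = 96 → 96
  B: 255 + 0.75×(128−255) = 255 − 95.25 = 159.75 → 160
After the tone: rgb(160, 96, 160) = #a060a0.
A 25% tint moves each channel 25% toward 255:
  R: 160 + 0.25×(255−160) = 160 + 23.75 = 183.75 → 184
  G: 96 + 0.25×(255−96) = 96 + 39.75 = 135.75 → 136
  B: 160 + 23.75 = 183.75 → 184
rgb(184, 136, 184) = #b888b8.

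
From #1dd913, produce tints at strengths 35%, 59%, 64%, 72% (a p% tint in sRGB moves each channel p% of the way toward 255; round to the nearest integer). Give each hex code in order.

#6ce666, #a2ef9e, #aef1aa, #c0f4bd

#1dd913 is rgb(29, 217, 19).
35%: (29 + 79.1 = 108.1→108, 217 + 13.3 = 230.3→230, 19 + 82.6 = 101.6→102) → #6ce666
59%: (29 + 133.34 = 162.34→162, 217 + 22.42 = 239.42→239, 19 + 139.24 = 158.24→158) → #a2ef9e
64%: (29 + 144.64 = 173.64→174, 217 + 24.32 = 241.32→241, 19 + 151.04 = 170.04→170) → #aef1aa
72%: (29 + 162.72 = 191.72→192, 217 + 27.36 = 244.36→244, 19 + 169.92 = 188.92→189) → #c0f4bd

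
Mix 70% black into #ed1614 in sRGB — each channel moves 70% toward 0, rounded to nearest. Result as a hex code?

#470706

#ed1614 is rgb(237, 22, 20).
A 70% shade moves each channel 70% toward 0:
  R: 237 − 165.9 = 71.1 → 71
  G: 22 + 0.7×(0−22) = 22 − 15.4 = 6.6 → 7
  B: 20 + 0.7×(0−20) = 20 − 14 = 6 → 6
rgb(71, 7, 6) = #470706.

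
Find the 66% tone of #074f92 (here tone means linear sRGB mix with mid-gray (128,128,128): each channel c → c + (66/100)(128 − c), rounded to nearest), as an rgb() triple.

#074f92 is rgb(7, 79, 146).
Per channel, c → c + 0.66(128 − c):
  R: 7 + 0.66×(128−7) = 7 + 79.86 = 86.86 → 87
  G: 79 + 32.34 = 111.34 → 111
  B: 146 + 0.66×(128−146) = 146 − 11.88 = 134.12 → 134

rgb(87, 111, 134)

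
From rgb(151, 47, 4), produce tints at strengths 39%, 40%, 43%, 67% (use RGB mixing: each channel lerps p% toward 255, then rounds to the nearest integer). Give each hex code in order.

39%: (151 + 40.56 = 191.56→192, 47 + 81.12 = 128.12→128, 4 + 97.89 = 101.89→102) → #c08066
40%: (151 + 41.6 = 192.6→193, 47 + 83.2 = 130.2→130, 4 + 100.4 = 104.4→104) → #c18268
43%: (151 + 44.72 = 195.72→196, 47 + 89.44 = 136.44→136, 4 + 107.93 = 111.93→112) → #c48870
67%: (151 + 69.68 = 220.68→221, 47 + 139.36 = 186.36→186, 4 + 168.17 = 172.17→172) → #ddbaac

#c08066, #c18268, #c48870, #ddbaac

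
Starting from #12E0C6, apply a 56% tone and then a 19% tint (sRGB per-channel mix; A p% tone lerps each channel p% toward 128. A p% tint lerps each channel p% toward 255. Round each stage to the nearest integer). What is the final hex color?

#71BAB1

#12E0C6 is rgb(18, 224, 198).
Per channel, c → c + 0.56(128 − c):
  R: 18 + 0.56×(128−18) = 18 + 61.6 = 79.6 → 80
  G: 224 + 0.56×(128−224) = 224 − 53.76 = 170.24 → 170
  B: 198 − 39.2 = 158.8 → 159
After the tone: rgb(80, 170, 159) = #50AA9F.
Lerp each channel 19% toward 255:
  R: 80 + 33.25 = 113.25 → 113
  G: 170 + 0.19×(255−170) = 170 + 16.15 = 186.15 → 186
  B: 159 + 0.19×(255−159) = 159 + 18.24 = 177.24 → 177
rgb(113, 186, 177) = #71BAB1.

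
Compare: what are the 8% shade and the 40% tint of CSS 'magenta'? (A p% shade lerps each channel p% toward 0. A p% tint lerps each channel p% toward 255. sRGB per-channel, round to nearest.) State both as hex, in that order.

CSS magenta is rgb(255, 0, 255).
8% shade:
  R: 255 + 0.08×(0−255) = 255 − 20.4 = 234.6 → 235
  G: 0 + 0.08×(0−0) = 0 + 0 = 0 → 0
  B: 255 + 0.08×(0−255) = 255 − 20.4 = 234.6 → 235
  → #EB00EB
40% tint:
  R: 255 + 0.4×(255−255) = 255 + 0 = 255 → 255
  G: 0 + 0.4×(255−0) = 0 + 102 = 102 → 102
  B: 255 + 0 = 255 → 255
  → #FF66FF

#EB00EB, #FF66FF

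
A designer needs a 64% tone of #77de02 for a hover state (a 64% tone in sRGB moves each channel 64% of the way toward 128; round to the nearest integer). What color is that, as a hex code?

#7da253

#77de02 is rgb(119, 222, 2).
Per channel, c → c + 0.64(128 − c):
  R: 119 + 5.76 = 124.76 → 125
  G: 222 − 60.16 = 161.84 → 162
  B: 2 + 0.64×(128−2) = 2 + 80.64 = 82.64 → 83
rgb(125, 162, 83) = #7da253.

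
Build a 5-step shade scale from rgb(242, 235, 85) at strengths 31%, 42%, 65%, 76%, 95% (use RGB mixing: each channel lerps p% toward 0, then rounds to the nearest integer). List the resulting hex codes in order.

31%: (242 − 75.02 = 166.98→167, 235 − 72.85 = 162.15→162, 85 − 26.35 = 58.65→59) → #A7A23B
42%: (242 − 101.64 = 140.36→140, 235 − 98.7 = 136.3→136, 85 − 35.7 = 49.3→49) → #8C8831
65%: (242 − 157.3 = 84.7→85, 235 − 152.75 = 82.25→82, 85 − 55.25 = 29.75→30) → #55521E
76%: (242 − 183.92 = 58.08→58, 235 − 178.6 = 56.4→56, 85 − 64.6 = 20.4→20) → #3A3814
95%: (242 − 229.9 = 12.1→12, 235 − 223.25 = 11.75→12, 85 − 80.75 = 4.25→4) → #0C0C04

#A7A23B, #8C8831, #55521E, #3A3814, #0C0C04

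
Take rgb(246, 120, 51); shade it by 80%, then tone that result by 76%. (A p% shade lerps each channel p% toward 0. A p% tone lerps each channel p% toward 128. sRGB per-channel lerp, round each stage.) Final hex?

An 80% shade moves each channel 80% toward 0:
  R: 246 + 0.8×(0−246) = 246 − 196.8 = 49.2 → 49
  G: 120 + 0.8×(0−120) = 120 − 96 = 24 → 24
  B: 51 + 0.8×(0−51) = 51 − 40.8 = 10.2 → 10
After the shade: rgb(49, 24, 10) = #31180a.
A 76% tone moves each channel 76% toward 128:
  R: 49 + 0.76×(128−49) = 49 + 60.04 = 109.04 → 109
  G: 24 + 0.76×(128−24) = 24 + 79.04 = 103.04 → 103
  B: 10 + 0.76×(128−10) = 10 + 89.68 = 99.68 → 100
rgb(109, 103, 100) = #6d6764.

#6d6764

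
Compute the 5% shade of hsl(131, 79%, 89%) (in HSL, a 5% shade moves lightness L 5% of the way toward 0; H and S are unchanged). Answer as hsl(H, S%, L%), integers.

L moves 5% from 89 toward 0: 89 − 4.45 = 84.55 → 85.
H and S are unchanged.

hsl(131, 79%, 85%)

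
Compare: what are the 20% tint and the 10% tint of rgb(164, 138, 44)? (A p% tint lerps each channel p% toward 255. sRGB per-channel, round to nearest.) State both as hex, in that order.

20% tint:
  R: 164 + 0.2×(255−164) = 164 + 18.2 = 182.2 → 182
  G: 138 + 0.2×(255−138) = 138 + 23.4 = 161.4 → 161
  B: 44 + 0.2×(255−44) = 44 + 42.2 = 86.2 → 86
  → #b6a156
10% tint:
  R: 164 + 9.1 = 173.1 → 173
  G: 138 + 0.1×(255−138) = 138 + 11.7 = 149.7 → 150
  B: 44 + 21.1 = 65.1 → 65
  → #ad9641

#b6a156, #ad9641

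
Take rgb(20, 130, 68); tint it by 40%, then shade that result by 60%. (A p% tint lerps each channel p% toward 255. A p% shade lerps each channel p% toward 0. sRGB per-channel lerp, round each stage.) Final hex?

Per channel, c → c + 0.4(255 − c):
  R: 20 + 94 = 114 → 114
  G: 130 + 0.4×(255−130) = 130 + 50 = 180 → 180
  B: 68 + 74.8 = 142.8 → 143
After the tint: rgb(114, 180, 143) = #72B48F.
A 60% shade moves each channel 60% toward 0:
  R: 114 − 68.4 = 45.6 → 46
  G: 180 − 108 = 72 → 72
  B: 143 + 0.6×(0−143) = 143 − 85.8 = 57.2 → 57
rgb(46, 72, 57) = #2E4839.

#2E4839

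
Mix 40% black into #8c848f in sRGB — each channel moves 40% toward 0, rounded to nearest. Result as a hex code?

#544f56

#8c848f is rgb(140, 132, 143).
A 40% shade moves each channel 40% toward 0:
  R: 140 − 56 = 84 → 84
  G: 132 − 52.8 = 79.2 → 79
  B: 143 − 57.2 = 85.8 → 86
rgb(84, 79, 86) = #544f56.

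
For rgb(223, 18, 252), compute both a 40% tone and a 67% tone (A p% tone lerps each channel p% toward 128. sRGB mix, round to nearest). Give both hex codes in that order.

40% tone:
  R: 223 + 0.4×(128−223) = 223 − 38 = 185 → 185
  G: 18 + 44 = 62 → 62
  B: 252 + 0.4×(128−252) = 252 − 49.6 = 202.4 → 202
  → #b93eca
67% tone:
  R: 223 + 0.67×(128−223) = 223 − 63.65 = 159.35 → 159
  G: 18 + 0.67×(128−18) = 18 + 73.7 = 91.7 → 92
  B: 252 + 0.67×(128−252) = 252 − 83.08 = 168.92 → 169
  → #9f5ca9

#b93eca, #9f5ca9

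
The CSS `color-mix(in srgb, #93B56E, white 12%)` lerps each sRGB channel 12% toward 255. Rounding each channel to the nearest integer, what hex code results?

#93B56E is rgb(147, 181, 110).
Lerp each channel 12% toward 255:
  R: 147 + 0.12×(255−147) = 147 + 12.96 = 159.96 → 160
  G: 181 + 8.88 = 189.88 → 190
  B: 110 + 0.12×(255−110) = 110 + 17.4 = 127.4 → 127
rgb(160, 190, 127) = #A0BE7F.

#A0BE7F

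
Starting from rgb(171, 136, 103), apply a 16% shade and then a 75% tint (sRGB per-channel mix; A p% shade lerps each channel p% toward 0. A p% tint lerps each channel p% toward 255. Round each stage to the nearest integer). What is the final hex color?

#E3DCD5

Per channel, c → c + 0.16(0 − c):
  R: 171 − 27.36 = 143.64 → 144
  G: 136 − 21.76 = 114.24 → 114
  B: 103 − 16.48 = 86.52 → 87
After the shade: rgb(144, 114, 87) = #907257.
Lerp each channel 75% toward 255:
  R: 144 + 0.75×(255−144) = 144 + 83.25 = 227.25 → 227
  G: 114 + 0.75×(255−114) = 114 + 105.75 = 219.75 → 220
  B: 87 + 0.75×(255−87) = 87 + 126 = 213 → 213
rgb(227, 220, 213) = #E3DCD5.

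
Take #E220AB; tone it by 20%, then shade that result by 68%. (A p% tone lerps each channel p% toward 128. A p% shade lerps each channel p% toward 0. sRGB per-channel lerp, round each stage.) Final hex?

#E220AB is rgb(226, 32, 171).
Lerp each channel 20% toward 128:
  R: 226 − 19.6 = 206.4 → 206
  G: 32 + 19.2 = 51.2 → 51
  B: 171 + 0.2×(128−171) = 171 − 8.6 = 162.4 → 162
After the tone: rgb(206, 51, 162) = #CE33A2.
Lerp each channel 68% toward 0:
  R: 206 − 140.08 = 65.92 → 66
  G: 51 − 34.68 = 16.32 → 16
  B: 162 − 110.16 = 51.84 → 52
rgb(66, 16, 52) = #421034.

#421034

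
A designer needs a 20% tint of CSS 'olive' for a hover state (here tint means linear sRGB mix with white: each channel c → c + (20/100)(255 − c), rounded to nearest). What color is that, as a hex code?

CSS olive is rgb(128, 128, 0).
Per channel, c → c + 0.2(255 − c):
  R: 128 + 0.2×(255−128) = 128 + 25.4 = 153.4 → 153
  G: 128 + 0.2×(255−128) = 128 + 25.4 = 153.4 → 153
  B: 0 + 0.2×(255−0) = 0 + 51 = 51 → 51
rgb(153, 153, 51) = #999933.

#999933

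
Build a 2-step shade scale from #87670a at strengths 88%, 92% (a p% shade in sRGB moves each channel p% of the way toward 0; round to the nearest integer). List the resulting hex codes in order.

#87670a is rgb(135, 103, 10).
88%: (135 − 118.8 = 16.2→16, 103 − 90.64 = 12.36→12, 10 − 8.8 = 1.2→1) → #100c01
92%: (135 − 124.2 = 10.8→11, 103 − 94.76 = 8.24→8, 10 − 9.2 = 0.8→1) → #0b0801

#100c01, #0b0801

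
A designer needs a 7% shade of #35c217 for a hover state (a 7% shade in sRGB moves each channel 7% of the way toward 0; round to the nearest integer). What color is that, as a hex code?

#31b415

#35c217 is rgb(53, 194, 23).
Lerp each channel 7% toward 0:
  R: 53 + 0.07×(0−53) = 53 − 3.71 = 49.29 → 49
  G: 194 + 0.07×(0−194) = 194 − 13.58 = 180.42 → 180
  B: 23 + 0.07×(0−23) = 23 − 1.61 = 21.39 → 21
rgb(49, 180, 21) = #31b415.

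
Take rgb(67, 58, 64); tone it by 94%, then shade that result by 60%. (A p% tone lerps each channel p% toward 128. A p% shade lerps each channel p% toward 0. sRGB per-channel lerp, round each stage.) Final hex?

Per channel, c → c + 0.94(128 − c):
  R: 67 + 0.94×(128−67) = 67 + 57.34 = 124.34 → 124
  G: 58 + 0.94×(128−58) = 58 + 65.8 = 123.8 → 124
  B: 64 + 0.94×(128−64) = 64 + 60.16 = 124.16 → 124
After the tone: rgb(124, 124, 124) = #7C7C7C.
Per channel, c → c + 0.6(0 − c):
  R: 124 − 74.4 = 49.6 → 50
  G: 124 + 0.6×(0−124) = 124 − 74.4 = 49.6 → 50
  B: 124 − 74.4 = 49.6 → 50
rgb(50, 50, 50) = #323232.

#323232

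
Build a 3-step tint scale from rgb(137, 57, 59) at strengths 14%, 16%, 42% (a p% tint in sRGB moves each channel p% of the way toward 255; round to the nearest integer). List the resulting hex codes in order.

14%: (137 + 16.52 = 153.52→154, 57 + 27.72 = 84.72→85, 59 + 27.44 = 86.44→86) → #9A5556
16%: (137 + 18.88 = 155.88→156, 57 + 31.68 = 88.68→89, 59 + 31.36 = 90.36→90) → #9C595A
42%: (137 + 49.56 = 186.56→187, 57 + 83.16 = 140.16→140, 59 + 82.32 = 141.32→141) → #BB8C8D

#9A5556, #9C595A, #BB8C8D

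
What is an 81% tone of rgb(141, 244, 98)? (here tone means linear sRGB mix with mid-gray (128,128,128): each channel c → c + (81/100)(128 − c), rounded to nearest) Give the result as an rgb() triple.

Lerp each channel 81% toward 128:
  R: 141 − 10.53 = 130.47 → 130
  G: 244 + 0.81×(128−244) = 244 − 93.96 = 150.04 → 150
  B: 98 + 0.81×(128−98) = 98 + 24.3 = 122.3 → 122

rgb(130, 150, 122)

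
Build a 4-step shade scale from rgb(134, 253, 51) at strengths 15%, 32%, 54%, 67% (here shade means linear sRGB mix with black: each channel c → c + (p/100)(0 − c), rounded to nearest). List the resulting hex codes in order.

15%: (134 − 20.1 = 113.9→114, 253 − 37.95 = 215.05→215, 51 − 7.65 = 43.35→43) → #72d72b
32%: (134 − 42.88 = 91.12→91, 253 − 80.96 = 172.04→172, 51 − 16.32 = 34.68→35) → #5bac23
54%: (134 − 72.36 = 61.64→62, 253 − 136.62 = 116.38→116, 51 − 27.54 = 23.46→23) → #3e7417
67%: (134 − 89.78 = 44.22→44, 253 − 169.51 = 83.49→83, 51 − 34.17 = 16.83→17) → #2c5311

#72d72b, #5bac23, #3e7417, #2c5311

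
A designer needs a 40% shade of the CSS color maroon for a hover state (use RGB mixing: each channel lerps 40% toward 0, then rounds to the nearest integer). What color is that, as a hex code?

#4D0000

CSS maroon is rgb(128, 0, 0).
A 40% shade moves each channel 40% toward 0:
  R: 128 + 0.4×(0−128) = 128 − 51.2 = 76.8 → 77
  G: 0 + 0.4×(0−0) = 0 + 0 = 0 → 0
  B: 0 + 0.4×(0−0) = 0 + 0 = 0 → 0
rgb(77, 0, 0) = #4D0000.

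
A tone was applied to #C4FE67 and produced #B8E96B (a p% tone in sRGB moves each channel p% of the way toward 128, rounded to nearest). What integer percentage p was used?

#C4FE67 is rgb(196, 254, 103); #B8E96B is rgb(184, 233, 107).
On the G channel (widest range): 233 ≈ 254 + (p/100)(128 − 254), so p ≈ 100×(233 − 254)/(128 − 254) = -2100/-126 = 16.67.
p = 17 reproduces all three channels after rounding.

17%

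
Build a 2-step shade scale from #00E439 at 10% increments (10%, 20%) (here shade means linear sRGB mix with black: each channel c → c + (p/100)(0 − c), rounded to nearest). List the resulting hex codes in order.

#00E439 is rgb(0, 228, 57).
10%: (0→0, 228 − 22.8 = 205.2→205, 57 − 5.7 = 51.3→51) → #00CD33
20%: (0→0, 228 − 45.6 = 182.4→182, 57 − 11.4 = 45.6→46) → #00B62E

#00CD33, #00B62E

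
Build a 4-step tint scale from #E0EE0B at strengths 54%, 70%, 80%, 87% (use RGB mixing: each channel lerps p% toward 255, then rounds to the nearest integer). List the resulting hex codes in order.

#F1F78F, #F6FAB6, #F9FCCE, #FBFDDF

#E0EE0B is rgb(224, 238, 11).
54%: (224 + 16.74 = 240.74→241, 238 + 9.18 = 247.18→247, 11 + 131.76 = 142.76→143) → #F1F78F
70%: (224 + 21.7 = 245.7→246, 238 + 11.9 = 249.9→250, 11 + 170.8 = 181.8→182) → #F6FAB6
80%: (224 + 24.8 = 248.8→249, 238 + 13.6 = 251.6→252, 11 + 195.2 = 206.2→206) → #F9FCCE
87%: (224 + 26.97 = 250.97→251, 238 + 14.79 = 252.79→253, 11 + 212.28 = 223.28→223) → #FBFDDF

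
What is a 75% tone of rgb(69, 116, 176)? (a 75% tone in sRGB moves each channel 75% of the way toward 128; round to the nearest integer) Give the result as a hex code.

#717D8C

A 75% tone moves each channel 75% toward 128:
  R: 69 + 44.25 = 113.25 → 113
  G: 116 + 9 = 125 → 125
  B: 176 − 36 = 140 → 140
rgb(113, 125, 140) = #717D8C.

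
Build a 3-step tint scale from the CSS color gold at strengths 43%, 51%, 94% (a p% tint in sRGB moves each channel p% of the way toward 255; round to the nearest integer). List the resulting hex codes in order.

#FFE86E, #FFEB82, #FFFDF0

CSS gold is rgb(255, 215, 0).
43%: (255→255, 215 + 17.2 = 232.2→232, 0 + 109.65 = 109.65→110) → #FFE86E
51%: (255→255, 215 + 20.4 = 235.4→235, 0 + 130.05 = 130.05→130) → #FFEB82
94%: (255→255, 215 + 37.6 = 252.6→253, 0 + 239.7 = 239.7→240) → #FFFDF0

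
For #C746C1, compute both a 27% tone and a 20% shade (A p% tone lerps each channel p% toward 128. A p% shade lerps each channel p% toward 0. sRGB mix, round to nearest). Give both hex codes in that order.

#C746C1 is rgb(199, 70, 193).
27% tone:
  R: 199 + 0.27×(128−199) = 199 − 19.17 = 179.83 → 180
  G: 70 + 15.66 = 85.66 → 86
  B: 193 − 17.55 = 175.45 → 175
  → #B456AF
20% shade:
  R: 199 − 39.8 = 159.2 → 159
  G: 70 + 0.2×(0−70) = 70 − 14 = 56 → 56
  B: 193 + 0.2×(0−193) = 193 − 38.6 = 154.4 → 154
  → #9F389A

#B456AF, #9F389A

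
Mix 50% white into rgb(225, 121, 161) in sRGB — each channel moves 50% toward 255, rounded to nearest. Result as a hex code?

#f0bcd0

A 50% tint moves each channel 50% toward 255:
  R: 225 + 0.5×(255−225) = 225 + 15 = 240 → 240
  G: 121 + 0.5×(255−121) = 121 + 67 = 188 → 188
  B: 161 + 47 = 208 → 208
rgb(240, 188, 208) = #f0bcd0.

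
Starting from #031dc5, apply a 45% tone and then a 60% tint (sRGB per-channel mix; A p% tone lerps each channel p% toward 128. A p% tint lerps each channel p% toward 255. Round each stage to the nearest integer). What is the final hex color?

#031dc5 is rgb(3, 29, 197).
A 45% tone moves each channel 45% toward 128:
  R: 3 + 0.45×(128−3) = 3 + 56.25 = 59.25 → 59
  G: 29 + 44.55 = 73.55 → 74
  B: 197 + 0.45×(128−197) = 197 − 31.05 = 165.95 → 166
After the tone: rgb(59, 74, 166) = #3b4aa6.
A 60% tint moves each channel 60% toward 255:
  R: 59 + 0.6×(255−59) = 59 + 117.6 = 176.6 → 177
  G: 74 + 0.6×(255−74) = 74 + 108.6 = 182.6 → 183
  B: 166 + 0.6×(255−166) = 166 + 53.4 = 219.4 → 219
rgb(177, 183, 219) = #b1b7db.

#b1b7db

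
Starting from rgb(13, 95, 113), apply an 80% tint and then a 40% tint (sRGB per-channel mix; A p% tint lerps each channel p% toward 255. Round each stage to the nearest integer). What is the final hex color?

#e2ecee

Per channel, c → c + 0.8(255 − c):
  R: 13 + 193.6 = 206.6 → 207
  G: 95 + 0.8×(255−95) = 95 + 128 = 223 → 223
  B: 113 + 0.8×(255−113) = 113 + 113.6 = 226.6 → 227
After the tint: rgb(207, 223, 227) = #cfdfe3.
Per channel, c → c + 0.4(255 − c):
  R: 207 + 0.4×(255−207) = 207 + 19.2 = 226.2 → 226
  G: 223 + 0.4×(255−223) = 223 + 12.8 = 235.8 → 236
  B: 227 + 0.4×(255−227) = 227 + 11.2 = 238.2 → 238
rgb(226, 236, 238) = #e2ecee.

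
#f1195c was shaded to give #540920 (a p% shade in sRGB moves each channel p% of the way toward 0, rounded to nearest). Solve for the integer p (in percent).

65%

#f1195c is rgb(241, 25, 92); #540920 is rgb(84, 9, 32).
On the R channel (widest range): 84 ≈ 241 + (p/100)(0 − 241), so p ≈ 100×(84 − 241)/(0 − 241) = -15700/-241 = 65.15.
p = 65 reproduces all three channels after rounding.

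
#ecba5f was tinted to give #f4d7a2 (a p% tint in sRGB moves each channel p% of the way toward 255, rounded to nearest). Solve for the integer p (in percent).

#ecba5f is rgb(236, 186, 95); #f4d7a2 is rgb(244, 215, 162).
On the B channel (widest range): 162 ≈ 95 + (p/100)(255 − 95), so p ≈ 100×(162 − 95)/(255 − 95) = 6700/160 = 41.88.
p = 42 reproduces all three channels after rounding.

42%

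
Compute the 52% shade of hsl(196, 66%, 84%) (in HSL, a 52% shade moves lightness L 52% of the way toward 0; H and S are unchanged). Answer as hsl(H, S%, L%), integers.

hsl(196, 66%, 40%)

L moves 52% from 84 toward 0: 84 − 43.68 = 40.32 → 40.
H and S are unchanged.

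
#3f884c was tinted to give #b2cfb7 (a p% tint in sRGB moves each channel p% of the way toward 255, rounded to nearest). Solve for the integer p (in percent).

#3f884c is rgb(63, 136, 76); #b2cfb7 is rgb(178, 207, 183).
On the R channel (widest range): 178 ≈ 63 + (p/100)(255 − 63), so p ≈ 100×(178 − 63)/(255 − 63) = 11500/192 = 59.90.
p = 60 reproduces all three channels after rounding.

60%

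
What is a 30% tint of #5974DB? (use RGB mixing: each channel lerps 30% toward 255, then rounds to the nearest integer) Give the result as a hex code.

#5974DB is rgb(89, 116, 219).
Per channel, c → c + 0.3(255 − c):
  R: 89 + 49.8 = 138.8 → 139
  G: 116 + 0.3×(255−116) = 116 + 41.7 = 157.7 → 158
  B: 219 + 10.8 = 229.8 → 230
rgb(139, 158, 230) = #8B9EE6.

#8B9EE6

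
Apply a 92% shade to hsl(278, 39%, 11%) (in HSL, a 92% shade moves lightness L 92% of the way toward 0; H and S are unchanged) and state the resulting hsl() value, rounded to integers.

hsl(278, 39%, 1%)

L moves 92% from 11 toward 0: 11 − 10.12 = 0.88 → 1.
H and S are unchanged.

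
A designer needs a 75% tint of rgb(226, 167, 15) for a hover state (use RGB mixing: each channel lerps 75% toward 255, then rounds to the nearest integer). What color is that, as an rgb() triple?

rgb(248, 233, 195)

Per channel, c → c + 0.75(255 − c):
  R: 226 + 0.75×(255−226) = 226 + 21.75 = 247.75 → 248
  G: 167 + 66 = 233 → 233
  B: 15 + 180 = 195 → 195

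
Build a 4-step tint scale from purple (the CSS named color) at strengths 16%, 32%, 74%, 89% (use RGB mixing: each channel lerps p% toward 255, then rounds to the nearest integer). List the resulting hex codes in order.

CSS purple is rgb(128, 0, 128).
16%: (128 + 20.32 = 148.32→148, 0 + 40.8 = 40.8→41, 128 + 20.32 = 148.32→148) → #942994
32%: (128 + 40.64 = 168.64→169, 0 + 81.6 = 81.6→82, 128 + 40.64 = 168.64→169) → #a952a9
74%: (128 + 93.98 = 221.98→222, 0 + 188.7 = 188.7→189, 128 + 93.98 = 221.98→222) → #debdde
89%: (128 + 113.03 = 241.03→241, 0 + 226.95 = 226.95→227, 128 + 113.03 = 241.03→241) → #f1e3f1

#942994, #a952a9, #debdde, #f1e3f1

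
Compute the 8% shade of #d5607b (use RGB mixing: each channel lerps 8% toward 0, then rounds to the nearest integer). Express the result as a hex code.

#c45871

#d5607b is rgb(213, 96, 123).
An 8% shade moves each channel 8% toward 0:
  R: 213 + 0.08×(0−213) = 213 − 17.04 = 195.96 → 196
  G: 96 − 7.68 = 88.32 → 88
  B: 123 − 9.84 = 113.16 → 113
rgb(196, 88, 113) = #c45871.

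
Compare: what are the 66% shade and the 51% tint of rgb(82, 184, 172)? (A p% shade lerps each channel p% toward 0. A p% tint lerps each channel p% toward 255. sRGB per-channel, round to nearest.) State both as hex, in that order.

#1C3F3A, #AADCD6

66% shade:
  R: 82 − 54.12 = 27.88 → 28
  G: 184 − 121.44 = 62.56 → 63
  B: 172 + 0.66×(0−172) = 172 − 113.52 = 58.48 → 58
  → #1C3F3A
51% tint:
  R: 82 + 0.51×(255−82) = 82 + 88.23 = 170.23 → 170
  G: 184 + 0.51×(255−184) = 184 + 36.21 = 220.21 → 220
  B: 172 + 0.51×(255−172) = 172 + 42.33 = 214.33 → 214
  → #AADCD6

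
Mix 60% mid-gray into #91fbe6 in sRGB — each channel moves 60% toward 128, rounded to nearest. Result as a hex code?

#87b1a9

#91fbe6 is rgb(145, 251, 230).
Per channel, c → c + 0.6(128 − c):
  R: 145 + 0.6×(128−145) = 145 − 10.2 = 134.8 → 135
  G: 251 + 0.6×(128−251) = 251 − 73.8 = 177.2 → 177
  B: 230 + 0.6×(128−230) = 230 − 61.2 = 168.8 → 169
rgb(135, 177, 169) = #87b1a9.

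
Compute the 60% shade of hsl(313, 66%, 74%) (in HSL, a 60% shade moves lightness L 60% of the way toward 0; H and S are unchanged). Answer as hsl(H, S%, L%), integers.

hsl(313, 66%, 30%)

L moves 60% from 74 toward 0: 74 − 44.4 = 29.6 → 30.
H and S are unchanged.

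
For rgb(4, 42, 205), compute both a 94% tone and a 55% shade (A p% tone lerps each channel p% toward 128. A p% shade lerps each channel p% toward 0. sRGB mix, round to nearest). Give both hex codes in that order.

#797B85, #02135C

94% tone:
  R: 4 + 0.94×(128−4) = 4 + 116.56 = 120.56 → 121
  G: 42 + 0.94×(128−42) = 42 + 80.84 = 122.84 → 123
  B: 205 − 72.38 = 132.62 → 133
  → #797B85
55% shade:
  R: 4 + 0.55×(0−4) = 4 − 2.2 = 1.8 → 2
  G: 42 − 23.1 = 18.9 → 19
  B: 205 + 0.55×(0−205) = 205 − 112.75 = 92.25 → 92
  → #02135C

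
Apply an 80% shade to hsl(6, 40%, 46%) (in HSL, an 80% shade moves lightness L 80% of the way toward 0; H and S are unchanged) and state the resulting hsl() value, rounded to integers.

L moves 80% from 46 toward 0: 46 − 36.8 = 9.2 → 9.
H and S are unchanged.

hsl(6, 40%, 9%)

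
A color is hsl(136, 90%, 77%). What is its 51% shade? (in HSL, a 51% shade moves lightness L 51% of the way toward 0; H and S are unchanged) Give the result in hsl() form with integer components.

hsl(136, 90%, 38%)

L moves 51% from 77 toward 0: 77 − 39.27 = 37.73 → 38.
H and S are unchanged.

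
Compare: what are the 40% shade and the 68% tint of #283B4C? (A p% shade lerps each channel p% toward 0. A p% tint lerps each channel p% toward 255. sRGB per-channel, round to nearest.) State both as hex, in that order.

#18232E, #BAC0C6

#283B4C is rgb(40, 59, 76).
40% shade:
  R: 40 + 0.4×(0−40) = 40 − 16 = 24 → 24
  G: 59 + 0.4×(0−59) = 59 − 23.6 = 35.4 → 35
  B: 76 + 0.4×(0−76) = 76 − 30.4 = 45.6 → 46
  → #18232E
68% tint:
  R: 40 + 0.68×(255−40) = 40 + 146.2 = 186.2 → 186
  G: 59 + 0.68×(255−59) = 59 + 133.28 = 192.28 → 192
  B: 76 + 0.68×(255−76) = 76 + 121.72 = 197.72 → 198
  → #BAC0C6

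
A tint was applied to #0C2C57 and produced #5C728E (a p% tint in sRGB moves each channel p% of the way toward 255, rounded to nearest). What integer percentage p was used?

33%

#0C2C57 is rgb(12, 44, 87); #5C728E is rgb(92, 114, 142).
On the R channel (widest range): 92 ≈ 12 + (p/100)(255 − 12), so p ≈ 100×(92 − 12)/(255 − 12) = 8000/243 = 32.92.
p = 33 reproduces all three channels after rounding.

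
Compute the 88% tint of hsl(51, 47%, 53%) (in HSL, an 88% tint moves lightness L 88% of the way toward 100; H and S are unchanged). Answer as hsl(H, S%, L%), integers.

L moves 88% from 53 toward 100: 53 + 41.36 = 94.36 → 94.
H and S are unchanged.

hsl(51, 47%, 94%)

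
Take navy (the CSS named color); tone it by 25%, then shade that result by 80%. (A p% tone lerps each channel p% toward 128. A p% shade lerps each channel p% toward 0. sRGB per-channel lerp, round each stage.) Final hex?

#06061A

CSS navy is rgb(0, 0, 128).
A 25% tone moves each channel 25% toward 128:
  R: 0 + 0.25×(128−0) = 0 + 32 = 32 → 32
  G: 0 + 0.25×(128−0) = 0 + 32 = 32 → 32
  B: 128 + 0.25×(128−128) = 128 + 0 = 128 → 128
After the tone: rgb(32, 32, 128) = #202080.
An 80% shade moves each channel 80% toward 0:
  R: 32 + 0.8×(0−32) = 32 − 25.6 = 6.4 → 6
  G: 32 − 25.6 = 6.4 → 6
  B: 128 + 0.8×(0−128) = 128 − 102.4 = 25.6 → 26
rgb(6, 6, 26) = #06061A.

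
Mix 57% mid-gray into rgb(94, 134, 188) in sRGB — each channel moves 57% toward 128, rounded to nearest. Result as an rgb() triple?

Per channel, c → c + 0.57(128 − c):
  R: 94 + 19.38 = 113.38 → 113
  G: 134 + 0.57×(128−134) = 134 − 3.42 = 130.58 → 131
  B: 188 − 34.2 = 153.8 → 154

rgb(113, 131, 154)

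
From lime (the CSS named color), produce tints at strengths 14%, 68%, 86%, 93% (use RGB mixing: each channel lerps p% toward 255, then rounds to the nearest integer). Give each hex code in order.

CSS lime is rgb(0, 255, 0).
14%: (0 + 35.7 = 35.7→36, 255→255, 0 + 35.7 = 35.7→36) → #24ff24
68%: (0 + 173.4 = 173.4→173, 255→255, 0 + 173.4 = 173.4→173) → #adffad
86%: (0 + 219.3 = 219.3→219, 255→255, 0 + 219.3 = 219.3→219) → #dbffdb
93%: (0 + 237.15 = 237.15→237, 255→255, 0 + 237.15 = 237.15→237) → #edffed

#24ff24, #adffad, #dbffdb, #edffed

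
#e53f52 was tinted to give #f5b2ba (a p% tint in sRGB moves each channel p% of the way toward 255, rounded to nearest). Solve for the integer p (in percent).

#e53f52 is rgb(229, 63, 82); #f5b2ba is rgb(245, 178, 186).
On the G channel (widest range): 178 ≈ 63 + (p/100)(255 − 63), so p ≈ 100×(178 − 63)/(255 − 63) = 11500/192 = 59.90.
p = 60 reproduces all three channels after rounding.

60%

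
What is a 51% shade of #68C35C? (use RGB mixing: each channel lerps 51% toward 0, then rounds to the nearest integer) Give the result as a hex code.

#68C35C is rgb(104, 195, 92).
Per channel, c → c + 0.51(0 − c):
  R: 104 + 0.51×(0−104) = 104 − 53.04 = 50.96 → 51
  G: 195 − 99.45 = 95.55 → 96
  B: 92 − 46.92 = 45.08 → 45
rgb(51, 96, 45) = #33602D.

#33602D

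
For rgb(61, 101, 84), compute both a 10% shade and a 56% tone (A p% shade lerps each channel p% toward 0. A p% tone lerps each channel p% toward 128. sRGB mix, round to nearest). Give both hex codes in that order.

10% shade:
  R: 61 − 6.1 = 54.9 → 55
  G: 101 + 0.1×(0−101) = 101 − 10.1 = 90.9 → 91
  B: 84 + 0.1×(0−84) = 84 − 8.4 = 75.6 → 76
  → #375B4C
56% tone:
  R: 61 + 37.52 = 98.52 → 99
  G: 101 + 0.56×(128−101) = 101 + 15.12 = 116.12 → 116
  B: 84 + 24.64 = 108.64 → 109
  → #63746D

#375B4C, #63746D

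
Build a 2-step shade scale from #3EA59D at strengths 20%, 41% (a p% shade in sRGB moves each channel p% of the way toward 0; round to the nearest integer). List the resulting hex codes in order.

#3EA59D is rgb(62, 165, 157).
20%: (62 − 12.4 = 49.6→50, 165 − 33 = 132→132, 157 − 31.4 = 125.6→126) → #32847E
41%: (62 − 25.42 = 36.58→37, 165 − 67.65 = 97.35→97, 157 − 64.37 = 92.63→93) → #25615D

#32847E, #25615D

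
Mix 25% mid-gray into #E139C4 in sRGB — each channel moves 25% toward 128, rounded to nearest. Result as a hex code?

#C94BB3

#E139C4 is rgb(225, 57, 196).
Per channel, c → c + 0.25(128 − c):
  R: 225 + 0.25×(128−225) = 225 − 24.25 = 200.75 → 201
  G: 57 + 17.75 = 74.75 → 75
  B: 196 + 0.25×(128−196) = 196 − 17 = 179 → 179
rgb(201, 75, 179) = #C94BB3.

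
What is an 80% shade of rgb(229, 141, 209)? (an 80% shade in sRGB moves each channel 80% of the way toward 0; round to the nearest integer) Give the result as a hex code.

#2E1C2A

Lerp each channel 80% toward 0:
  R: 229 − 183.2 = 45.8 → 46
  G: 141 − 112.8 = 28.2 → 28
  B: 209 − 167.2 = 41.8 → 42
rgb(46, 28, 42) = #2E1C2A.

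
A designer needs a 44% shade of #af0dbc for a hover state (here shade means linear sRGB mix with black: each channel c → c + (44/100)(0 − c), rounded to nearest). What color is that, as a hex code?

#620769

#af0dbc is rgb(175, 13, 188).
A 44% shade moves each channel 44% toward 0:
  R: 175 + 0.44×(0−175) = 175 − 77 = 98 → 98
  G: 13 + 0.44×(0−13) = 13 − 5.72 = 7.28 → 7
  B: 188 + 0.44×(0−188) = 188 − 82.72 = 105.28 → 105
rgb(98, 7, 105) = #620769.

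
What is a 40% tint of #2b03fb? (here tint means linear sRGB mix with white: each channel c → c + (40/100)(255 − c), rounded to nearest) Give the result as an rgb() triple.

rgb(128, 104, 253)

#2b03fb is rgb(43, 3, 251).
Per channel, c → c + 0.4(255 − c):
  R: 43 + 84.8 = 127.8 → 128
  G: 3 + 0.4×(255−3) = 3 + 100.8 = 103.8 → 104
  B: 251 + 0.4×(255−251) = 251 + 1.6 = 252.6 → 253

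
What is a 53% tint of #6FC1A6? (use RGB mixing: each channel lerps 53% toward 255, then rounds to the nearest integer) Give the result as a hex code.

#BBE2D5

#6FC1A6 is rgb(111, 193, 166).
Per channel, c → c + 0.53(255 − c):
  R: 111 + 76.32 = 187.32 → 187
  G: 193 + 32.86 = 225.86 → 226
  B: 166 + 0.53×(255−166) = 166 + 47.17 = 213.17 → 213
rgb(187, 226, 213) = #BBE2D5.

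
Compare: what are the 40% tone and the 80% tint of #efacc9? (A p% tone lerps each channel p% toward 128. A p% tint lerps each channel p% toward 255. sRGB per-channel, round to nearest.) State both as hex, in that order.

#c39aac, #fceef4

#efacc9 is rgb(239, 172, 201).
40% tone:
  R: 239 + 0.4×(128−239) = 239 − 44.4 = 194.6 → 195
  G: 172 − 17.6 = 154.4 → 154
  B: 201 + 0.4×(128−201) = 201 − 29.2 = 171.8 → 172
  → #c39aac
80% tint:
  R: 239 + 0.8×(255−239) = 239 + 12.8 = 251.8 → 252
  G: 172 + 0.8×(255−172) = 172 + 66.4 = 238.4 → 238
  B: 201 + 43.2 = 244.2 → 244
  → #fceef4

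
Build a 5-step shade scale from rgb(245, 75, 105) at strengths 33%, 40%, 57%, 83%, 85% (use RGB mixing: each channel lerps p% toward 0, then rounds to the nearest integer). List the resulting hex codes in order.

#A43246, #932D3F, #69202D, #2A0D12, #250B10

33%: (245 − 80.85 = 164.15→164, 75 − 24.75 = 50.25→50, 105 − 34.65 = 70.35→70) → #A43246
40%: (245 − 98 = 147→147, 75 − 30 = 45→45, 105 − 42 = 63→63) → #932D3F
57%: (245 − 139.65 = 105.35→105, 75 − 42.75 = 32.25→32, 105 − 59.85 = 45.15→45) → #69202D
83%: (245 − 203.35 = 41.65→42, 75 − 62.25 = 12.75→13, 105 − 87.15 = 17.85→18) → #2A0D12
85%: (245 − 208.25 = 36.75→37, 75 − 63.75 = 11.25→11, 105 − 89.25 = 15.75→16) → #250B10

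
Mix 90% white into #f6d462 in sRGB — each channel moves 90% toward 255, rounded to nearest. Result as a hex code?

#fefbef

#f6d462 is rgb(246, 212, 98).
Per channel, c → c + 0.9(255 − c):
  R: 246 + 0.9×(255−246) = 246 + 8.1 = 254.1 → 254
  G: 212 + 38.7 = 250.7 → 251
  B: 98 + 141.3 = 239.3 → 239
rgb(254, 251, 239) = #fefbef.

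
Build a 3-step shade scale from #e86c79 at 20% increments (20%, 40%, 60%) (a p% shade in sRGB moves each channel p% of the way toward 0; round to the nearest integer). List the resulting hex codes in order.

#e86c79 is rgb(232, 108, 121).
20%: (232 − 46.4 = 185.6→186, 108 − 21.6 = 86.4→86, 121 − 24.2 = 96.8→97) → #ba5661
40%: (232 − 92.8 = 139.2→139, 108 − 43.2 = 64.8→65, 121 − 48.4 = 72.6→73) → #8b4149
60%: (232 − 139.2 = 92.8→93, 108 − 64.8 = 43.2→43, 121 − 72.6 = 48.4→48) → #5d2b30

#ba5661, #8b4149, #5d2b30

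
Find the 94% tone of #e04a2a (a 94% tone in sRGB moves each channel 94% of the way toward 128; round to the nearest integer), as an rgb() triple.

rgb(134, 125, 123)

#e04a2a is rgb(224, 74, 42).
A 94% tone moves each channel 94% toward 128:
  R: 224 + 0.94×(128−224) = 224 − 90.24 = 133.76 → 134
  G: 74 + 50.76 = 124.76 → 125
  B: 42 + 80.84 = 122.84 → 123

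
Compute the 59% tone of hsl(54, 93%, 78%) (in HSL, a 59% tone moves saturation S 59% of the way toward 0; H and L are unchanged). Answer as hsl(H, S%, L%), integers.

hsl(54, 38%, 78%)

S moves 59% from 93 toward 0: 93 − 54.87 = 38.13 → 38.
H and L are unchanged.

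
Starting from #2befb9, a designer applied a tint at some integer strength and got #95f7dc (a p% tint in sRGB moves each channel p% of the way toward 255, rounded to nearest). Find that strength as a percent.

#2befb9 is rgb(43, 239, 185); #95f7dc is rgb(149, 247, 220).
On the R channel (widest range): 149 ≈ 43 + (p/100)(255 − 43), so p ≈ 100×(149 − 43)/(255 − 43) = 10600/212 = 50.00.
p = 50 reproduces all three channels after rounding.

50%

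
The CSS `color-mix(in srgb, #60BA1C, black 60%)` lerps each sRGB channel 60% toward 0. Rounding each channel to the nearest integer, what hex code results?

#60BA1C is rgb(96, 186, 28).
Lerp each channel 60% toward 0:
  R: 96 − 57.6 = 38.4 → 38
  G: 186 − 111.6 = 74.4 → 74
  B: 28 − 16.8 = 11.2 → 11
rgb(38, 74, 11) = #264A0B.

#264A0B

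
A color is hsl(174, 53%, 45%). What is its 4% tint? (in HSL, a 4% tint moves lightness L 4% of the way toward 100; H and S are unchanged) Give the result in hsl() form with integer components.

hsl(174, 53%, 47%)

L moves 4% from 45 toward 100: 45 + 2.2 = 47.2 → 47.
H and S are unchanged.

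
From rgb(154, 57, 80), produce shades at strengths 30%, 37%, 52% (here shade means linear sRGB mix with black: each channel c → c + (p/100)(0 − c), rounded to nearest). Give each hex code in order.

30%: (154 − 46.2 = 107.8→108, 57 − 17.1 = 39.9→40, 80 − 24 = 56→56) → #6c2838
37%: (154 − 56.98 = 97.02→97, 57 − 21.09 = 35.91→36, 80 − 29.6 = 50.4→50) → #612432
52%: (154 − 80.08 = 73.92→74, 57 − 29.64 = 27.36→27, 80 − 41.6 = 38.4→38) → #4a1b26

#6c2838, #612432, #4a1b26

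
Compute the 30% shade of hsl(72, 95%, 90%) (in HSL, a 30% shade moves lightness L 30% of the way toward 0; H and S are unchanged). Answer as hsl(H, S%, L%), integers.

hsl(72, 95%, 63%)

L moves 30% from 90 toward 0: 90 − 27 = 63 → 63.
H and S are unchanged.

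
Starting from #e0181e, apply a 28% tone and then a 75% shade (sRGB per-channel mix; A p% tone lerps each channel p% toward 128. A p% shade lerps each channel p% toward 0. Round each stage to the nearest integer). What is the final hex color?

#e0181e is rgb(224, 24, 30).
Per channel, c → c + 0.28(128 − c):
  R: 224 − 26.88 = 197.12 → 197
  G: 24 + 29.12 = 53.12 → 53
  B: 30 + 27.44 = 57.44 → 57
After the tone: rgb(197, 53, 57) = #c53539.
Lerp each channel 75% toward 0:
  R: 197 + 0.75×(0−197) = 197 − 147.75 = 49.25 → 49
  G: 53 + 0.75×(0−53) = 53 − 39.75 = 13.25 → 13
  B: 57 + 0.75×(0−57) = 57 − 42.75 = 14.25 → 14
rgb(49, 13, 14) = #310d0e.

#310d0e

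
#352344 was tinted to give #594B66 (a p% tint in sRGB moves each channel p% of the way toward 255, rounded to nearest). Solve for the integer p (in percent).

#352344 is rgb(53, 35, 68); #594B66 is rgb(89, 75, 102).
On the G channel (widest range): 75 ≈ 35 + (p/100)(255 − 35), so p ≈ 100×(75 − 35)/(255 − 35) = 4000/220 = 18.18.
p = 18 reproduces all three channels after rounding.

18%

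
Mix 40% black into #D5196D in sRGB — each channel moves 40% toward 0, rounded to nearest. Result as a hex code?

#D5196D is rgb(213, 25, 109).
Per channel, c → c + 0.4(0 − c):
  R: 213 − 85.2 = 127.8 → 128
  G: 25 + 0.4×(0−25) = 25 − 10 = 15 → 15
  B: 109 + 0.4×(0−109) = 109 − 43.6 = 65.4 → 65
rgb(128, 15, 65) = #800F41.

#800F41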